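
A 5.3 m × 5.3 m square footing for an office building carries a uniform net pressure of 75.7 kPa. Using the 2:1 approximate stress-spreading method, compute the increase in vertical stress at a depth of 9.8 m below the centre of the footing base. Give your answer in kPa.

Δσ_z ≈ 9.33 kPa

By the 2:1 method the load spreads at 1 horizontal : 2 vertical, so at depth z the loaded area has grown by z in each plan dimension:
Δσ = qBL/((B+z)(L+z)) = 75.7×5.3×5.3/((5.3+9.8)(5.3+9.8)) = 9.326 kPa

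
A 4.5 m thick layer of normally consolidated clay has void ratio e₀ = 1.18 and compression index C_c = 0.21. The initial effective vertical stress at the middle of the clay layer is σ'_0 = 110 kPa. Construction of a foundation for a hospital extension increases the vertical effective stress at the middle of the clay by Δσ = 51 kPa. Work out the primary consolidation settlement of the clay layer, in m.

Final effective stress: σ'_f = σ'_0 + Δσ = 110 + 51 = 161 kPa.
Normally consolidated clay, so the full stress increment lies on the virgin compression line:
S_c = C_c·H/(1+e₀)·log₁₀(σ'_f/σ'_0) = 0.21×4.5/(1+1.18)×log₁₀(161/110)
    = 0.43349 × 0.16543 = 0.07171 m

S_c ≈ 0.0717 m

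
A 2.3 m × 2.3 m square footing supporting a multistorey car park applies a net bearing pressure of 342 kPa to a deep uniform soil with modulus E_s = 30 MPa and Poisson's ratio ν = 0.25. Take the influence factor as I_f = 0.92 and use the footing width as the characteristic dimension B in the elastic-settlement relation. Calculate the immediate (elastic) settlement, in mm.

S_e ≈ 22.6 mm

Immediate (elastic) settlement: S_e = q·B·(1−ν²)/E_s · I_f.
E_s = 30 MPa = 30000 kPa.
S_e = 342 × 2.3 × (1 − 0.25²) / 30000 × 0.92
    = 342 × 2.3 × 0.9375 / 30000 × 0.92
    = 0.02261 m = 22.61 mm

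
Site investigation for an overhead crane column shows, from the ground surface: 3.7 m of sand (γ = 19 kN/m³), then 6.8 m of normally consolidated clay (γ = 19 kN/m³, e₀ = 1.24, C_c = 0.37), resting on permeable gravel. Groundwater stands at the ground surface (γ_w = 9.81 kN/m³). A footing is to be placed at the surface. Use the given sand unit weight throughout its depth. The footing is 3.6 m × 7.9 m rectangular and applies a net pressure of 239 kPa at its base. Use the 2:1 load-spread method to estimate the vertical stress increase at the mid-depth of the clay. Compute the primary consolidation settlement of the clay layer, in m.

S_c ≈ 0.244 m

Mid-depth of clay below the ground surface: z = 3.7 + 6.8/2 = 7.1 m.
Total vertical stress at mid-clay: σ_v = 19×3.7 + 19×3.4 = 134.9 kPa.
Pore pressure: u = 9.81×(7.1 − 0) = 69.651 kPa.
Initial effective stress: σ'_0 = σ_v − u = 134.9 − 69.651 = 65.249 kPa.
Stress increase at mid-clay by the 2:1 spreading method:
Δσ = qBL/((B+z)(L+z)) = 239×3.6×7.9/((3.6+7.1)(7.9+7.1)) = 42.35 kPa
Final effective stress: σ'_f = σ'_0 + Δσ = 65.249 + 42.35 = 107.6 kPa.
Normally consolidated clay, so the full stress increment lies on the virgin compression line:
S_c = C_c·H/(1+e₀)·log₁₀(σ'_f/σ'_0) = 0.37×6.8/(1+1.24)×log₁₀(107.6/65.249)
    = 1.1232 × 0.21724 = 0.244 m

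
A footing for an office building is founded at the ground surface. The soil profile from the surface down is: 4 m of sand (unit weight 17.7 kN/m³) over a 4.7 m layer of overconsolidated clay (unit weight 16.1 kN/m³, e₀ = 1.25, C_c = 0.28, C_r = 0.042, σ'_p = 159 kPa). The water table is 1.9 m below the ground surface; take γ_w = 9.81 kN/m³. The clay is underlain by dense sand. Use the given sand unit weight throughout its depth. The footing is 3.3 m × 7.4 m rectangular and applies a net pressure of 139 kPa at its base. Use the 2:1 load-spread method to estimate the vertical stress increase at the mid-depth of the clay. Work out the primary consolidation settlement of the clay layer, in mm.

S_c ≈ 12.6 mm

Mid-depth of clay below the ground surface: z = 4 + 4.7/2 = 6.35 m.
Total vertical stress at mid-clay: σ_v = 17.7×4 + 16.1×2.35 = 108.64 kPa.
Pore pressure: u = 9.81×(6.35 − 1.9) = 43.655 kPa.
Initial effective stress: σ'_0 = σ_v − u = 108.64 − 43.655 = 64.985 kPa.
Stress increase at mid-clay by the 2:1 spreading method:
Δσ = qBL/((B+z)(L+z)) = 139×3.3×7.4/((3.3+6.35)(7.4+6.35)) = 25.582 kPa
Final effective stress: σ'_f = 64.985 + 25.582 = 90.567 kPa.
σ'_f = 90.567 ≤ σ'_p = 159 kPa, so the clay remains overconsolidated and only the recompression index applies:
S_c = C_r·H/(1+e₀)·log₁₀(σ'_f/σ'_0) = 0.042×4.7/2.25×log₁₀(90.567/64.985)
    = 0.087734 × 0.14416 = 0.01265 m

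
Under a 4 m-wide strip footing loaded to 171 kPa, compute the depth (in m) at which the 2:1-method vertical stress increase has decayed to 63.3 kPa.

z ≈ 6.81 m

2:1 spreading — at depth z the loaded area has grown by z in each plan dimension:
qB/(B+z) = Δσ_z ⇒ z = qB/Δσ_z − B = 171×4/63.3 − 4 = 6.806 m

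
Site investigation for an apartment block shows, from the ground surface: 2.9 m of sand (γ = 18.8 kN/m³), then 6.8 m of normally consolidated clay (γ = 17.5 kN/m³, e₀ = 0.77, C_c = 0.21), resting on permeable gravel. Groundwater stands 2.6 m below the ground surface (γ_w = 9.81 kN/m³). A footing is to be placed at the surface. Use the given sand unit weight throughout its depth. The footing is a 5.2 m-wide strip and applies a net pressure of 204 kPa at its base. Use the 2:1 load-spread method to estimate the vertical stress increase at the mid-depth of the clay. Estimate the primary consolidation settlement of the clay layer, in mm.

Mid-depth of clay below the ground surface: z = 2.9 + 6.8/2 = 6.3 m.
Total vertical stress at mid-clay: σ_v = 18.8×2.9 + 17.5×3.4 = 114.02 kPa.
Pore pressure: u = 9.81×(6.3 − 2.6) = 36.297 kPa.
Initial effective stress: σ'_0 = σ_v − u = 114.02 − 36.297 = 77.723 kPa.
Stress increase at mid-clay by the 2:1 spreading method:
Δσ = qB/(B+z) = 204×5.2/(5.2+6.3) = 92.243 kPa
Final effective stress: σ'_f = σ'_0 + Δσ = 77.723 + 92.243 = 169.97 kPa.
Normally consolidated clay, so the full stress increment lies on the virgin compression line:
S_c = C_c·H/(1+e₀)·log₁₀(σ'_f/σ'_0) = 0.21×6.8/(1+0.77)×log₁₀(169.97/77.723)
    = 0.80678 × 0.33982 = 0.2742 m

S_c ≈ 274 mm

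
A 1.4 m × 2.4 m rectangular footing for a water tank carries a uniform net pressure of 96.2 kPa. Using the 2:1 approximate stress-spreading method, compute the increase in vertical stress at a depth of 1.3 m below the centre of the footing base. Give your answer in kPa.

Δσ_z ≈ 32.4 kPa

By the 2:1 method the load spreads at 1 horizontal : 2 vertical, so at depth z the loaded area has grown by z in each plan dimension:
Δσ = qBL/((B+z)(L+z)) = 96.2×1.4×2.4/((1.4+1.3)(2.4+1.3)) = 32.356 kPa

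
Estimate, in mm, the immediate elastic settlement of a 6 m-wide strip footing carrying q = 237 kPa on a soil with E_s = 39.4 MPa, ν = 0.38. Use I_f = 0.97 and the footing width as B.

S_e ≈ 30 mm

Immediate (elastic) settlement: S_e = q·B·(1−ν²)/E_s · I_f.
E_s = 39.4 MPa = 39400 kPa.
S_e = 237 × 6 × (1 − 0.38²) / 39400 × 0.97
    = 237 × 6 × 0.8556 / 39400 × 0.97
    = 0.02995 m = 29.95 mm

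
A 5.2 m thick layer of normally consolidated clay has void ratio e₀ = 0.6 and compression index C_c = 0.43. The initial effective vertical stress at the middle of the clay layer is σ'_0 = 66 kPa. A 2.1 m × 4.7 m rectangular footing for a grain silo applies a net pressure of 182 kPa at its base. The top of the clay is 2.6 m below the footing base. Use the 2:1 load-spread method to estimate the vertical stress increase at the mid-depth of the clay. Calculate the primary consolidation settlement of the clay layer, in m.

Mid-depth of clay below the footing base: z = 2.6 + 5.2/2 = 5.2 m.
Stress increase at mid-clay by the 2:1 spreading method:
Δσ = qBL/((B+z)(L+z)) = 182×2.1×4.7/((2.1+5.2)(4.7+5.2)) = 24.856 kPa
Final effective stress: σ'_f = σ'_0 + Δσ = 66 + 24.856 = 90.856 kPa.
Normally consolidated clay, so the full stress increment lies on the virgin compression line:
S_c = C_c·H/(1+e₀)·log₁₀(σ'_f/σ'_0) = 0.43×5.2/(1+0.6)×log₁₀(90.856/66)
    = 1.3975 × 0.13881 = 0.194 m

S_c ≈ 0.194 m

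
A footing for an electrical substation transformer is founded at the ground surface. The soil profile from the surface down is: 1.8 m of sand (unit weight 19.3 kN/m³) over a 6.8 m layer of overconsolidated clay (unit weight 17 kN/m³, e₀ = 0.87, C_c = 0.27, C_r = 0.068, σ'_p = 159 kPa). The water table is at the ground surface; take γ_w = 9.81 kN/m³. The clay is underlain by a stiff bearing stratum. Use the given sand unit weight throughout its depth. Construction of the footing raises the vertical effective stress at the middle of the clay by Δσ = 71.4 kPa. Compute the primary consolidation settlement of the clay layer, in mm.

Mid-depth of clay below the ground surface: z = 1.8 + 6.8/2 = 5.2 m.
Total vertical stress at mid-clay: σ_v = 19.3×1.8 + 17×3.4 = 92.54 kPa.
Pore pressure: u = 9.81×(5.2 − 0) = 51.012 kPa.
Initial effective stress: σ'_0 = σ_v − u = 92.54 − 51.012 = 41.528 kPa.
Final effective stress: σ'_f = 41.528 + 71.4 = 112.93 kPa.
σ'_f = 112.93 ≤ σ'_p = 159 kPa, so the clay remains overconsolidated and only the recompression index applies:
S_c = C_r·H/(1+e₀)·log₁₀(σ'_f/σ'_0) = 0.068×6.8/1.87×log₁₀(112.93/41.528)
    = 0.24728 × 0.43447 = 0.1074 m

S_c ≈ 107 mm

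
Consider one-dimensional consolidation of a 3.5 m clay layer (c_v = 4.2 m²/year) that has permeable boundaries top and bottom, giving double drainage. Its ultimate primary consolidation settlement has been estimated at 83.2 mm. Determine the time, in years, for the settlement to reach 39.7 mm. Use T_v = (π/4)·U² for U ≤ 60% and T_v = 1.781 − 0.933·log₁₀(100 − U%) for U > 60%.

Drainage path length: H_d = H/2 = 1.75 m (double drainage).
U = S(t)/S_ult = 39.7/83.2 = 0.4772.
U ≤ 60%: T_v = (π/4)·U² = (π/4)×0.47716² = 0.17882.
t = T_v·H_d²/c_v = 0.17882×1.75²/4.2 = 0.1304 years.

t ≈ 0.13 years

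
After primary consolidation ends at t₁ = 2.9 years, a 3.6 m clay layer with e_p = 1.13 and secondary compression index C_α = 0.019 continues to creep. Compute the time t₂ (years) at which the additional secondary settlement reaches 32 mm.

S_s = C_α·H/(1+e_p)·log₁₀(t₂/t₁) ⇒ log₁₀(t₂/t₁) = S_s·(1+e_p)/(C_α·H).
log₁₀(t₂/t₁) = 0.032 × (1+1.13) / (0.019×3.6) = 0.9965
t₂ = t₁ × 10^0.9965 = 2.9 × 9.92 = 28.77 years

t₂ ≈ 28.8 years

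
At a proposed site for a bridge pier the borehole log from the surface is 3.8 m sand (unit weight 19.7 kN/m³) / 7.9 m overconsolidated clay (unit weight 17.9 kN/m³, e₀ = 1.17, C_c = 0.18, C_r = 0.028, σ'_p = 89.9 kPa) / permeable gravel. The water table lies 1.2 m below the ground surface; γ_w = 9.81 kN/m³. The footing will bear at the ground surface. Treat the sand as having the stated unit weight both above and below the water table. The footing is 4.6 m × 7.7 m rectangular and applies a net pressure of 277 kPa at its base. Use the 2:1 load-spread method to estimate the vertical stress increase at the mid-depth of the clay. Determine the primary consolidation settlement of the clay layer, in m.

Mid-depth of clay below the ground surface: z = 3.8 + 7.9/2 = 7.75 m.
Total vertical stress at mid-clay: σ_v = 19.7×3.8 + 17.9×3.95 = 145.56 kPa.
Pore pressure: u = 9.81×(7.75 − 1.2) = 64.255 kPa.
Initial effective stress: σ'_0 = σ_v − u = 145.56 − 64.255 = 81.305 kPa.
Stress increase at mid-clay by the 2:1 spreading method:
Δσ = qBL/((B+z)(L+z)) = 277×4.6×7.7/((4.6+7.75)(7.7+7.75)) = 51.42 kPa
Final effective stress: σ'_f = 81.305 + 51.42 = 132.73 kPa.
σ'_f = 132.73 > σ'_p = 89.9 kPa, so the stress path crosses the preconsolidation pressure — recompression up to σ'_p, then virgin compression beyond:
S_c = H/(1+e₀)·[C_r·log₁₀(σ'_p/σ'_0) + C_c·log₁₀(σ'_f/σ'_p)]
    = 7.9/2.17 × [0.028×log₁₀(89.9/81.305) + 0.18×log₁₀(132.73/89.9)]
    = 3.6406 × [0.001222 + 0.030458] = 0.1153 m

S_c ≈ 0.115 m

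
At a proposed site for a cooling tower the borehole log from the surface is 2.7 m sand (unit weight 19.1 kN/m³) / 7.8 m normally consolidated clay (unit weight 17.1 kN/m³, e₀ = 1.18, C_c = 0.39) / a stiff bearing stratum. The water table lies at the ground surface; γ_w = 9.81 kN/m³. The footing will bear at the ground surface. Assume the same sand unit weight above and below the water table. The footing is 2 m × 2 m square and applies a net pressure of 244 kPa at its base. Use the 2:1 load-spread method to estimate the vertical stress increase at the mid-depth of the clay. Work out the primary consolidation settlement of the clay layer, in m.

S_c ≈ 0.134 m

Mid-depth of clay below the ground surface: z = 2.7 + 7.8/2 = 6.6 m.
Total vertical stress at mid-clay: σ_v = 19.1×2.7 + 17.1×3.9 = 118.26 kPa.
Pore pressure: u = 9.81×(6.6 − 0) = 64.746 kPa.
Initial effective stress: σ'_0 = σ_v − u = 118.26 − 64.746 = 53.514 kPa.
Stress increase at mid-clay by the 2:1 spreading method:
Δσ = qBL/((B+z)(L+z)) = 244×2×2/((2+6.6)(2+6.6)) = 13.196 kPa
Final effective stress: σ'_f = σ'_0 + Δσ = 53.514 + 13.196 = 66.71 kPa.
Normally consolidated clay, so the full stress increment lies on the virgin compression line:
S_c = C_c·H/(1+e₀)·log₁₀(σ'_f/σ'_0) = 0.39×7.8/(1+1.18)×log₁₀(66.71/53.514)
    = 1.3954 × 0.095724 = 0.1336 m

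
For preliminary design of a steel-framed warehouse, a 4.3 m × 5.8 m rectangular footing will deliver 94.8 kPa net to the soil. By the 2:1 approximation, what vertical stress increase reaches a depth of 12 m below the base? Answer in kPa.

By the 2:1 method the load spreads at 1 horizontal : 2 vertical, so at depth z the loaded area has grown by z in each plan dimension:
Δσ = qBL/((B+z)(L+z)) = 94.8×4.3×5.8/((4.3+12)(5.8+12)) = 8.1489 kPa

Δσ_z ≈ 8.15 kPa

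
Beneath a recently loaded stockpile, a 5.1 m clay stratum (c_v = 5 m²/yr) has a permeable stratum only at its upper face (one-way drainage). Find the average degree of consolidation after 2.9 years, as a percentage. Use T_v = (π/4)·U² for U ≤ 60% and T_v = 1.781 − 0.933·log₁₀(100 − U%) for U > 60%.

U ≈ 79.5 %

Drainage path length: H_d = H = 5.1 m (single drainage).
T_v = c_v·t/H_d² = 5×2.9/5.1² = 0.55748.
T_v = 0.55748 corresponds to the U > 60% branch:
U = 1 − 10^((1.781 − T_v)/0.933)/100 = 0.7952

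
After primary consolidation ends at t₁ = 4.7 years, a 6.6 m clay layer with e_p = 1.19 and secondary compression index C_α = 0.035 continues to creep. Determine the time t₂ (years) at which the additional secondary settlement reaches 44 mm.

t₂ ≈ 12.3 years

S_s = C_α·H/(1+e_p)·log₁₀(t₂/t₁) ⇒ log₁₀(t₂/t₁) = S_s·(1+e_p)/(C_α·H).
log₁₀(t₂/t₁) = 0.044 × (1+1.19) / (0.035×6.6) = 0.4171
t₂ = t₁ × 10^0.4171 = 4.7 × 2.613 = 12.28 years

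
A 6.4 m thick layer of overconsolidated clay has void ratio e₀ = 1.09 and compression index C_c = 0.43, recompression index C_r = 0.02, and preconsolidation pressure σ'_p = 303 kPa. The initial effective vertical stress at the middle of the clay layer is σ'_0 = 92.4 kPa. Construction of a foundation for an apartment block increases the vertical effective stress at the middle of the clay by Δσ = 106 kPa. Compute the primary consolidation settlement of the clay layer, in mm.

Final effective stress: σ'_f = 92.4 + 106 = 198.4 kPa.
σ'_f = 198.4 ≤ σ'_p = 303 kPa, so the clay remains overconsolidated and only the recompression index applies:
S_c = C_r·H/(1+e₀)·log₁₀(σ'_f/σ'_0) = 0.02×6.4/2.09×log₁₀(198.4/92.4)
    = 0.061244 × 0.33187 = 0.02033 m

S_c ≈ 20.3 mm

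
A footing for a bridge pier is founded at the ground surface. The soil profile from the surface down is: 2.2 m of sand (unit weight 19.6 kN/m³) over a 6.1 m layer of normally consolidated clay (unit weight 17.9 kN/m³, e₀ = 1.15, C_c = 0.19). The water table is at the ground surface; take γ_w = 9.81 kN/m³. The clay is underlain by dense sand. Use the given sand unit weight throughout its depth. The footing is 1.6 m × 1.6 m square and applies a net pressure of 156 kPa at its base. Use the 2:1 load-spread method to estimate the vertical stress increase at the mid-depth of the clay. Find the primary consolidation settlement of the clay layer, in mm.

Mid-depth of clay below the ground surface: z = 2.2 + 6.1/2 = 5.25 m.
Total vertical stress at mid-clay: σ_v = 19.6×2.2 + 17.9×3.05 = 97.715 kPa.
Pore pressure: u = 9.81×(5.25 − 0) = 51.503 kPa.
Initial effective stress: σ'_0 = σ_v − u = 97.715 − 51.503 = 46.212 kPa.
Stress increase at mid-clay by the 2:1 spreading method:
Δσ = qBL/((B+z)(L+z)) = 156×1.6×1.6/((1.6+5.25)(1.6+5.25)) = 8.5111 kPa
Final effective stress: σ'_f = σ'_0 + Δσ = 46.212 + 8.5111 = 54.723 kPa.
Normally consolidated clay, so the full stress increment lies on the virgin compression line:
S_c = C_c·H/(1+e₀)·log₁₀(σ'_f/σ'_0) = 0.19×6.1/(1+1.15)×log₁₀(54.723/46.212)
    = 0.53907 × 0.073415 = 0.03958 m

S_c ≈ 39.6 mm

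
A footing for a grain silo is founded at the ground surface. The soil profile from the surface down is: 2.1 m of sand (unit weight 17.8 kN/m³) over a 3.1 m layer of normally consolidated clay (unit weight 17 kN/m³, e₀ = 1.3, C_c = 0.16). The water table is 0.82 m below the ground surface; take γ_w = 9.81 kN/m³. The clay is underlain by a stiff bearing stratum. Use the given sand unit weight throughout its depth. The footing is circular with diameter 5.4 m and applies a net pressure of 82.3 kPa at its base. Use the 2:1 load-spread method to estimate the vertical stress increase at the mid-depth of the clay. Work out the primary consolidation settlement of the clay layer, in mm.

S_c ≈ 55.8 mm

Mid-depth of clay below the ground surface: z = 2.1 + 3.1/2 = 3.65 m.
Total vertical stress at mid-clay: σ_v = 17.8×2.1 + 17×1.55 = 63.73 kPa.
Pore pressure: u = 9.81×(3.65 − 0.82) = 27.762 kPa.
Initial effective stress: σ'_0 = σ_v − u = 63.73 − 27.762 = 35.968 kPa.
Stress increase at mid-clay by the 2:1 spreading method:
Δσ ≈ qD²/(D+z)² = 82.3×5.4²/(5.4+3.65)² = 29.302 kPa
Final effective stress: σ'_f = σ'_0 + Δσ = 35.968 + 29.302 = 65.27 kPa.
Normally consolidated clay, so the full stress increment lies on the virgin compression line:
S_c = C_c·H/(1+e₀)·log₁₀(σ'_f/σ'_0) = 0.16×3.1/(1+1.3)×log₁₀(65.27/35.968)
    = 0.21565 × 0.2588 = 0.05581 m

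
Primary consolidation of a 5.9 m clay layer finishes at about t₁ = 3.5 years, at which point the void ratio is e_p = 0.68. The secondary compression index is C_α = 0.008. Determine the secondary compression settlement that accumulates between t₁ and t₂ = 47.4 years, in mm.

S_s ≈ 31.8 mm

Secondary compression: S_s = C_α·H/(1+e_p)·log₁₀(t₂/t₁)
S_s = 0.008×5.9/(1+0.68)×log₁₀(47.4/3.5)
    = 0.0281 × 1.132 = 0.0318 m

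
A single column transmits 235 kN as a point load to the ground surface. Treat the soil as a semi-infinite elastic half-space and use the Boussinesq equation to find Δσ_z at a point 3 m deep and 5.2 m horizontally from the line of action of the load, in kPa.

Δσ_z ≈ 0.389 kPa

Boussinesq vertical stress below a point load on an elastic half-space:
Δσ_z = 3P/(2πz²) · [1 + (r/z)²]^(−5/2)
r/z = 5.2/3 = 1.7333; [1+(r/z)²]^(−5/2) = 0.031163.
Δσ_z = 3×235/(2π×3²) × 0.031163 = 12.467 × 0.031163 = 0.3885 kPa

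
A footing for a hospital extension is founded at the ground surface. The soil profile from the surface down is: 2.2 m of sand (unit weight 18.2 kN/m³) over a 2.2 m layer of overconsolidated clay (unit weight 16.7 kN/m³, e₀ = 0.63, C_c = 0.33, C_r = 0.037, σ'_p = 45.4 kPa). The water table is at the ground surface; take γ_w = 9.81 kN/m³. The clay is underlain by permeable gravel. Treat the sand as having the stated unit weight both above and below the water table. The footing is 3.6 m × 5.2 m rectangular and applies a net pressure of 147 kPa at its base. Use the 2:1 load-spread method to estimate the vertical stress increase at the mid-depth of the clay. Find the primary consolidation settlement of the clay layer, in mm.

S_c ≈ 104 mm

Mid-depth of clay below the ground surface: z = 2.2 + 2.2/2 = 3.3 m.
Total vertical stress at mid-clay: σ_v = 18.2×2.2 + 16.7×1.1 = 58.41 kPa.
Pore pressure: u = 9.81×(3.3 − 0) = 32.373 kPa.
Initial effective stress: σ'_0 = σ_v − u = 58.41 − 32.373 = 26.037 kPa.
Stress increase at mid-clay by the 2:1 spreading method:
Δσ = qBL/((B+z)(L+z)) = 147×3.6×5.2/((3.6+3.3)(5.2+3.3)) = 46.92 kPa
Final effective stress: σ'_f = 26.037 + 46.92 = 72.957 kPa.
σ'_f = 72.957 > σ'_p = 45.4 kPa, so the stress path crosses the preconsolidation pressure — recompression up to σ'_p, then virgin compression beyond:
S_c = H/(1+e₀)·[C_r·log₁₀(σ'_p/σ'_0) + C_c·log₁₀(σ'_f/σ'_p)]
    = 2.2/1.63 × [0.037×log₁₀(45.4/26.037) + 0.33×log₁₀(72.957/45.4)]
    = 1.3497 × [0.0089342 + 0.067984] = 0.1038 m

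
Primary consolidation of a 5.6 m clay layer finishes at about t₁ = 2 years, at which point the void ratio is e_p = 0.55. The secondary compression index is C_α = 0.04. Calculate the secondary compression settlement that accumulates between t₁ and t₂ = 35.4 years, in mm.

Secondary compression: S_s = C_α·H/(1+e_p)·log₁₀(t₂/t₁)
S_s = 0.04×5.6/(1+0.55)×log₁₀(35.4/2)
    = 0.1445 × 1.248 = 0.1804 m

S_s ≈ 180 mm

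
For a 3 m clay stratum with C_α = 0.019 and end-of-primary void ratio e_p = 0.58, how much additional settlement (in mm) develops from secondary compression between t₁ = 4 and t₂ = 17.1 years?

Secondary compression: S_s = C_α·H/(1+e_p)·log₁₀(t₂/t₁)
S_s = 0.019×3/(1+0.58)×log₁₀(17.1/4)
    = 0.03608 × 0.6309 = 0.02276 m

S_s ≈ 22.8 mm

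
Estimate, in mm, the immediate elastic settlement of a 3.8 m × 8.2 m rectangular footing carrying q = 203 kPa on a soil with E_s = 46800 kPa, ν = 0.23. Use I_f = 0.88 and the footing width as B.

S_e ≈ 13.7 mm

Immediate (elastic) settlement: S_e = q·B·(1−ν²)/E_s · I_f.
S_e = 203 × 3.8 × (1 − 0.23²) / 46800 × 0.88
    = 203 × 3.8 × 0.9471 / 46800 × 0.88
    = 0.01374 m = 13.74 mm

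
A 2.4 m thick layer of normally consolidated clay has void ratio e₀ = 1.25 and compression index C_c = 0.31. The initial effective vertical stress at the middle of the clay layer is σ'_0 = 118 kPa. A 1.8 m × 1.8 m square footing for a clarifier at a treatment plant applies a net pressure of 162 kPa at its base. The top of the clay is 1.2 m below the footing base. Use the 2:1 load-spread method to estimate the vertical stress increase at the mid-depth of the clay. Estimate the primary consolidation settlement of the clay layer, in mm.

S_c ≈ 32.3 mm

Mid-depth of clay below the footing base: z = 1.2 + 2.4/2 = 2.4 m.
Stress increase at mid-clay by the 2:1 spreading method:
Δσ = qBL/((B+z)(L+z)) = 162×1.8×1.8/((1.8+2.4)(1.8+2.4)) = 29.755 kPa
Final effective stress: σ'_f = σ'_0 + Δσ = 118 + 29.755 = 147.75 kPa.
Normally consolidated clay, so the full stress increment lies on the virgin compression line:
S_c = C_c·H/(1+e₀)·log₁₀(σ'_f/σ'_0) = 0.31×2.4/(1+1.25)×log₁₀(147.75/118)
    = 0.33067 × 0.097645 = 0.03229 m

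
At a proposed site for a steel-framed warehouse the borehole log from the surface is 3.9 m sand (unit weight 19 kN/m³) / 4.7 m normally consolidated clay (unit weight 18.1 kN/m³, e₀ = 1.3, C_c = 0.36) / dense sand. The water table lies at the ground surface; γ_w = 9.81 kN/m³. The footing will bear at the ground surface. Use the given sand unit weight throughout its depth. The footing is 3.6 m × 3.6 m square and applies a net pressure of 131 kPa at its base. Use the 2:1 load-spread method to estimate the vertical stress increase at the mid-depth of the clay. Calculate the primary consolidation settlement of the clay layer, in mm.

S_c ≈ 87.8 mm

Mid-depth of clay below the ground surface: z = 3.9 + 4.7/2 = 6.25 m.
Total vertical stress at mid-clay: σ_v = 19×3.9 + 18.1×2.35 = 116.63 kPa.
Pore pressure: u = 9.81×(6.25 − 0) = 61.312 kPa.
Initial effective stress: σ'_0 = σ_v − u = 116.63 − 61.312 = 55.318 kPa.
Stress increase at mid-clay by the 2:1 spreading method:
Δσ = qBL/((B+z)(L+z)) = 131×3.6×3.6/((3.6+6.25)(3.6+6.25)) = 17.499 kPa
Final effective stress: σ'_f = σ'_0 + Δσ = 55.318 + 17.499 = 72.817 kPa.
Normally consolidated clay, so the full stress increment lies on the virgin compression line:
S_c = C_c·H/(1+e₀)·log₁₀(σ'_f/σ'_0) = 0.36×4.7/(1+1.3)×log₁₀(72.817/55.318)
    = 0.73565 × 0.11937 = 0.08781 m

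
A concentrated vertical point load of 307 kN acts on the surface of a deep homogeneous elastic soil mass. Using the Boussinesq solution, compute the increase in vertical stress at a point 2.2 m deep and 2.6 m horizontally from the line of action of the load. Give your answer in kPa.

Boussinesq vertical stress below a point load on an elastic half-space:
Δσ_z = 3P/(2πz²) · [1 + (r/z)²]^(−5/2)
r/z = 2.6/2.2 = 1.1818; [1+(r/z)²]^(−5/2) = 0.11245.
Δσ_z = 3×307/(2π×2.2²) × 0.11245 = 30.285 × 0.11245 = 3.406 kPa

Δσ_z ≈ 3.41 kPa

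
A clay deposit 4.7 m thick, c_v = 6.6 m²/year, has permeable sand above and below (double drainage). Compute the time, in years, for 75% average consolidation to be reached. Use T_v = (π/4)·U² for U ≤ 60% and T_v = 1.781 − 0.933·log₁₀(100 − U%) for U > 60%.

Drainage path length: H_d = H/2 = 2.35 m (double drainage).
U > 60%: T_v = 1.781 − 0.933·log₁₀(100 − 75) = 0.47672.
t = T_v·H_d²/c_v = 0.47672×2.35²/6.6 = 0.3989 years.

t ≈ 0.399 years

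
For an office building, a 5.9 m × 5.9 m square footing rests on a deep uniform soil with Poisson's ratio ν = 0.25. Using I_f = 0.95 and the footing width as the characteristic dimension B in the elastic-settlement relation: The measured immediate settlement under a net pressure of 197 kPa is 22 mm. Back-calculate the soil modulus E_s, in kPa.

E_s ≈ 47100 kPa

S_e = q·B·(1−ν²)/E_s · I_f  ⇒  E_s = q·B·(1−ν²)·I_f / S_e.
E_s = 197 × 5.9 × 0.9375 × 0.95 / 0.022 = 47050 kPa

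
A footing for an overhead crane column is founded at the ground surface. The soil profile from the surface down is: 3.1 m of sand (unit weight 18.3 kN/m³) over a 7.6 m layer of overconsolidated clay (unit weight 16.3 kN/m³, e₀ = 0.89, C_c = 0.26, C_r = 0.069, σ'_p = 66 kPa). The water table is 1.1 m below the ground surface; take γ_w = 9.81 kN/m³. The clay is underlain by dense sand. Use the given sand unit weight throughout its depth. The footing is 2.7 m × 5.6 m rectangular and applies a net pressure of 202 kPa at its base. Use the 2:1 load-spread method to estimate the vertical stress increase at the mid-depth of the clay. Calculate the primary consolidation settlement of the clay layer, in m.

Mid-depth of clay below the ground surface: z = 3.1 + 7.6/2 = 6.9 m.
Total vertical stress at mid-clay: σ_v = 18.3×3.1 + 16.3×3.8 = 118.67 kPa.
Pore pressure: u = 9.81×(6.9 − 1.1) = 56.898 kPa.
Initial effective stress: σ'_0 = σ_v − u = 118.67 − 56.898 = 61.772 kPa.
Stress increase at mid-clay by the 2:1 spreading method:
Δσ = qBL/((B+z)(L+z)) = 202×2.7×5.6/((2.7+6.9)(5.6+6.9)) = 25.452 kPa
Final effective stress: σ'_f = 61.772 + 25.452 = 87.224 kPa.
σ'_f = 87.224 > σ'_p = 66 kPa, so the stress path crosses the preconsolidation pressure — recompression up to σ'_p, then virgin compression beyond:
S_c = H/(1+e₀)·[C_r·log₁₀(σ'_p/σ'_0) + C_c·log₁₀(σ'_f/σ'_p)]
    = 7.6/1.89 × [0.069×log₁₀(66/61.772) + 0.26×log₁₀(87.224/66)]
    = 4.0212 × [0.0019839 + 0.031484] = 0.1346 m

S_c ≈ 0.135 m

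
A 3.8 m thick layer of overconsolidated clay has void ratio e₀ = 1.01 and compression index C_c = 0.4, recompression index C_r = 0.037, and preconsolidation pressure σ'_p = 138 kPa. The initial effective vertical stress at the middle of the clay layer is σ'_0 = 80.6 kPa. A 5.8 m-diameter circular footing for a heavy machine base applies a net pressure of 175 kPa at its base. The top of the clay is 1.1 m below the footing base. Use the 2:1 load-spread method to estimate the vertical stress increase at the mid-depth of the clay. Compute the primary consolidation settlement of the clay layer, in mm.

Mid-depth of clay below the footing base: z = 1.1 + 3.8/2 = 3 m.
Stress increase at mid-clay by the 2:1 spreading method:
Δσ ≈ qD²/(D+z)² = 175×5.8²/(5.8+3)² = 76.02 kPa
Final effective stress: σ'_f = 80.6 + 76.02 = 156.62 kPa.
σ'_f = 156.62 > σ'_p = 138 kPa, so the stress path crosses the preconsolidation pressure — recompression up to σ'_p, then virgin compression beyond:
S_c = H/(1+e₀)·[C_r·log₁₀(σ'_p/σ'_0) + C_c·log₁₀(σ'_f/σ'_p)]
    = 3.8/2.01 × [0.037×log₁₀(138/80.6) + 0.4×log₁₀(156.62/138)]
    = 1.8905 × [0.0086411 + 0.021987] = 0.0579 m

S_c ≈ 57.9 mm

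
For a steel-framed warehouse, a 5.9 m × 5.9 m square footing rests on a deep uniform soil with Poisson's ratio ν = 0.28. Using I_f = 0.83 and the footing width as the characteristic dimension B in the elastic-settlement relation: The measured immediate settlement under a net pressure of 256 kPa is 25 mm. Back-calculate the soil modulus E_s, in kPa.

S_e = q·B·(1−ν²)/E_s · I_f  ⇒  E_s = q·B·(1−ν²)·I_f / S_e.
E_s = 256 × 5.9 × 0.9216 × 0.83 / 0.025 = 46210 kPa

E_s ≈ 46200 kPa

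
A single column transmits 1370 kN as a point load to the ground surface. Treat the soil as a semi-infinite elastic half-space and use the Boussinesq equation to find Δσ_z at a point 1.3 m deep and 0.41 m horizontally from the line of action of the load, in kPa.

Boussinesq vertical stress below a point load on an elastic half-space:
Δσ_z = 3P/(2πz²) · [1 + (r/z)²]^(−5/2)
r/z = 0.41/1.3 = 0.31538; [1+(r/z)²]^(−5/2) = 0.78894.
Δσ_z = 3×1370/(2π×1.3²) × 0.78894 = 387.06 × 0.78894 = 305.4 kPa

Δσ_z ≈ 305 kPa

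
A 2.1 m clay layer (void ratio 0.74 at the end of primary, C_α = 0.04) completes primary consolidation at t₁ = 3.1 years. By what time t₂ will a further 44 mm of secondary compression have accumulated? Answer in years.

t₂ ≈ 25.3 years

S_s = C_α·H/(1+e_p)·log₁₀(t₂/t₁) ⇒ log₁₀(t₂/t₁) = S_s·(1+e_p)/(C_α·H).
log₁₀(t₂/t₁) = 0.044 × (1+0.74) / (0.04×2.1) = 0.9114
t₂ = t₁ × 10^0.9114 = 3.1 × 8.155 = 25.28 years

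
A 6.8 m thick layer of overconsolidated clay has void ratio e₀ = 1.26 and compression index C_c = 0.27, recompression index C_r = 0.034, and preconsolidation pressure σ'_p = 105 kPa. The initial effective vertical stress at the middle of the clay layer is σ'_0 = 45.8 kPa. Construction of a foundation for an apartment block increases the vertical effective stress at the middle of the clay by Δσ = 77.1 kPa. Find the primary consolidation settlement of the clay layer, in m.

Final effective stress: σ'_f = 45.8 + 77.1 = 122.9 kPa.
σ'_f = 122.9 > σ'_p = 105 kPa, so the stress path crosses the preconsolidation pressure — recompression up to σ'_p, then virgin compression beyond:
S_c = H/(1+e₀)·[C_r·log₁₀(σ'_p/σ'_0) + C_c·log₁₀(σ'_f/σ'_p)]
    = 6.8/2.26 × [0.034×log₁₀(105/45.8) + 0.27×log₁₀(122.9/105)]
    = 3.0088 × [0.012251 + 0.018458] = 0.0924 m

S_c ≈ 0.0924 m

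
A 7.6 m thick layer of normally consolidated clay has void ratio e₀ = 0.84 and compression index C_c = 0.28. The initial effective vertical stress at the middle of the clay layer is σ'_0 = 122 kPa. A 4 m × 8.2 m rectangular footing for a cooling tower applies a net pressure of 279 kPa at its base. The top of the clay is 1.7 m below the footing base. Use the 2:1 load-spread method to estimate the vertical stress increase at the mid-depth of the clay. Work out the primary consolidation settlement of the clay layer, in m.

S_c ≈ 0.229 m

Mid-depth of clay below the footing base: z = 1.7 + 7.6/2 = 5.5 m.
Stress increase at mid-clay by the 2:1 spreading method:
Δσ = qBL/((B+z)(L+z)) = 279×4×8.2/((4+5.5)(8.2+5.5)) = 70.313 kPa
Final effective stress: σ'_f = σ'_0 + Δσ = 122 + 70.313 = 192.31 kPa.
Normally consolidated clay, so the full stress increment lies on the virgin compression line:
S_c = C_c·H/(1+e₀)·log₁₀(σ'_f/σ'_0) = 0.28×7.6/(1+0.84)×log₁₀(192.31/122)
    = 1.1565 × 0.19764 = 0.2286 m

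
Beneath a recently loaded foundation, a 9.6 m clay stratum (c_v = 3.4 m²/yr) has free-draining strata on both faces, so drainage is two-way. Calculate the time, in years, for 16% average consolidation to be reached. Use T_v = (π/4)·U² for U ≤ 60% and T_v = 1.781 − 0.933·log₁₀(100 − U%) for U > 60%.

t ≈ 0.136 years

Drainage path length: H_d = H/2 = 4.8 m (double drainage).
U ≤ 60%: T_v = (π/4)·U² = (π/4)×0.16² = 0.020106.
t = T_v·H_d²/c_v = 0.020106×4.8²/3.4 = 0.1362 years.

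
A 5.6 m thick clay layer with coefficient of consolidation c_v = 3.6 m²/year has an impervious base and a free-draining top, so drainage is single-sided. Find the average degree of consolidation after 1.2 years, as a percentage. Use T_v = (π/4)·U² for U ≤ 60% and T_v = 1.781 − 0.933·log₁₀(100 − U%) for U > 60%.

U ≈ 41.9 %

Drainage path length: H_d = H = 5.6 m (single drainage).
T_v = c_v·t/H_d² = 3.6×1.2/5.6² = 0.13776.
T_v = 0.13776 corresponds to the U ≤ 60% branch:
U = √(4T_v/π) = 0.4188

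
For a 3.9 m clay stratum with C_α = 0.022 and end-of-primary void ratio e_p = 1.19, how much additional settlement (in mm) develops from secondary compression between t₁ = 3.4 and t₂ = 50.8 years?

Secondary compression: S_s = C_α·H/(1+e_p)·log₁₀(t₂/t₁)
S_s = 0.022×3.9/(1+1.19)×log₁₀(50.8/3.4)
    = 0.03918 × 1.174 = 0.04601 m

S_s ≈ 46 mm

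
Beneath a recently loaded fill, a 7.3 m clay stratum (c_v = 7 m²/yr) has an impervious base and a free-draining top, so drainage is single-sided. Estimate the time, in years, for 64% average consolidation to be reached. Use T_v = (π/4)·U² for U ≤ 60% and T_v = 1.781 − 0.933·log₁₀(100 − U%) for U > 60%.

t ≈ 2.5 years

Drainage path length: H_d = H = 7.3 m (single drainage).
U > 60%: T_v = 1.781 − 0.933·log₁₀(100 − 64) = 0.32897.
t = T_v·H_d²/c_v = 0.32897×7.3²/7 = 2.504 years.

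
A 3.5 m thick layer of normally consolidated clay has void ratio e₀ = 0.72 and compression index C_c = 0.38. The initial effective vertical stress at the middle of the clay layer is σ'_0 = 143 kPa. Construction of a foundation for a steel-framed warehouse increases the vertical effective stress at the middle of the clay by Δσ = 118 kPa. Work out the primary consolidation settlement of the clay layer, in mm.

Final effective stress: σ'_f = σ'_0 + Δσ = 143 + 118 = 261 kPa.
Normally consolidated clay, so the full stress increment lies on the virgin compression line:
S_c = C_c·H/(1+e₀)·log₁₀(σ'_f/σ'_0) = 0.38×3.5/(1+0.72)×log₁₀(261/143)
    = 0.77326 × 0.2613 = 0.2021 m

S_c ≈ 202 mm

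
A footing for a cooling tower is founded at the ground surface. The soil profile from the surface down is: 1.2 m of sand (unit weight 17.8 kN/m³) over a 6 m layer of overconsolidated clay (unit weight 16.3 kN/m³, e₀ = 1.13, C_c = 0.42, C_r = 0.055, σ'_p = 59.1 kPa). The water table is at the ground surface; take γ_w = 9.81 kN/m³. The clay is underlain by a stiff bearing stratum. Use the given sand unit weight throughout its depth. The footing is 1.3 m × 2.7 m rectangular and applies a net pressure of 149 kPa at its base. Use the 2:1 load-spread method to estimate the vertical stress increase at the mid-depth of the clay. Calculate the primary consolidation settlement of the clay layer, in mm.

Mid-depth of clay below the ground surface: z = 1.2 + 6/2 = 4.2 m.
Total vertical stress at mid-clay: σ_v = 17.8×1.2 + 16.3×3 = 70.26 kPa.
Pore pressure: u = 9.81×(4.2 − 0) = 41.202 kPa.
Initial effective stress: σ'_0 = σ_v − u = 70.26 − 41.202 = 29.058 kPa.
Stress increase at mid-clay by the 2:1 spreading method:
Δσ = qBL/((B+z)(L+z)) = 149×1.3×2.7/((1.3+4.2)(2.7+4.2)) = 13.781 kPa
Final effective stress: σ'_f = 29.058 + 13.781 = 42.839 kPa.
σ'_f = 42.839 ≤ σ'_p = 59.1 kPa, so the clay remains overconsolidated and only the recompression index applies:
S_c = C_r·H/(1+e₀)·log₁₀(σ'_f/σ'_0) = 0.055×6/2.13×log₁₀(42.839/29.058)
    = 0.15493 × 0.16857 = 0.02612 m

S_c ≈ 26.1 mm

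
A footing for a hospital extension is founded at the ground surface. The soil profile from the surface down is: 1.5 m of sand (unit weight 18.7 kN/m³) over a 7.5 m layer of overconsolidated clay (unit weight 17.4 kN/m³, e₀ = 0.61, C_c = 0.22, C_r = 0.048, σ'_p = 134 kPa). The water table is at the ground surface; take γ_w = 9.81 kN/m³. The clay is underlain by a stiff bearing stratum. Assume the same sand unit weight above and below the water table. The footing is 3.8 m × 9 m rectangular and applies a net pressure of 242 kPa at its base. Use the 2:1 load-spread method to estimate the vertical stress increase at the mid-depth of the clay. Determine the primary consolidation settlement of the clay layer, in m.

S_c ≈ 0.0903 m

Mid-depth of clay below the ground surface: z = 1.5 + 7.5/2 = 5.25 m.
Total vertical stress at mid-clay: σ_v = 18.7×1.5 + 17.4×3.75 = 93.3 kPa.
Pore pressure: u = 9.81×(5.25 − 0) = 51.503 kPa.
Initial effective stress: σ'_0 = σ_v − u = 93.3 − 51.503 = 41.797 kPa.
Stress increase at mid-clay by the 2:1 spreading method:
Δσ = qBL/((B+z)(L+z)) = 242×3.8×9/((3.8+5.25)(9+5.25)) = 64.177 kPa
Final effective stress: σ'_f = 41.797 + 64.177 = 105.97 kPa.
σ'_f = 105.97 ≤ σ'_p = 134 kPa, so the clay remains overconsolidated and only the recompression index applies:
S_c = C_r·H/(1+e₀)·log₁₀(σ'_f/σ'_0) = 0.048×7.5/1.61×log₁₀(105.97/41.797)
    = 0.2236 × 0.40404 = 0.09034 m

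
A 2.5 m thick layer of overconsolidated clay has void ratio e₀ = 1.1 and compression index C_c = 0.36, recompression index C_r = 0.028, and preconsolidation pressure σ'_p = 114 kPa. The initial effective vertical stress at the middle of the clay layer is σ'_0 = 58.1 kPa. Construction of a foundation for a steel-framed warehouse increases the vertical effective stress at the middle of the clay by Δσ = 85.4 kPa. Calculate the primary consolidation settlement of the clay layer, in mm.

S_c ≈ 52.6 mm

Final effective stress: σ'_f = 58.1 + 85.4 = 143.5 kPa.
σ'_f = 143.5 > σ'_p = 114 kPa, so the stress path crosses the preconsolidation pressure — recompression up to σ'_p, then virgin compression beyond:
S_c = H/(1+e₀)·[C_r·log₁₀(σ'_p/σ'_0) + C_c·log₁₀(σ'_f/σ'_p)]
    = 2.5/2.1 × [0.028×log₁₀(114/58.1) + 0.36×log₁₀(143.5/114)]
    = 1.1905 × [0.0081964 + 0.035981] = 0.05259 m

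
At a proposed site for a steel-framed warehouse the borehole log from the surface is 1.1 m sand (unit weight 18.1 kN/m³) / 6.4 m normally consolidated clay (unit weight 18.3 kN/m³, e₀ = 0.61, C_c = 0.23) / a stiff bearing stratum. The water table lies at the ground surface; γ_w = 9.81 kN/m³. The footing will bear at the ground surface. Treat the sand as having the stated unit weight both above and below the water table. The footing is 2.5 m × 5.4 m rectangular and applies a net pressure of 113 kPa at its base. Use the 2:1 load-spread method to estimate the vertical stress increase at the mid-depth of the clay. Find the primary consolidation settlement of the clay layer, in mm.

S_c ≈ 196 mm

Mid-depth of clay below the ground surface: z = 1.1 + 6.4/2 = 4.3 m.
Total vertical stress at mid-clay: σ_v = 18.1×1.1 + 18.3×3.2 = 78.47 kPa.
Pore pressure: u = 9.81×(4.3 − 0) = 42.183 kPa.
Initial effective stress: σ'_0 = σ_v − u = 78.47 − 42.183 = 36.287 kPa.
Stress increase at mid-clay by the 2:1 spreading method:
Δσ = qBL/((B+z)(L+z)) = 113×2.5×5.4/((2.5+4.3)(5.4+4.3)) = 23.128 kPa
Final effective stress: σ'_f = σ'_0 + Δσ = 36.287 + 23.128 = 59.415 kPa.
Normally consolidated clay, so the full stress increment lies on the virgin compression line:
S_c = C_c·H/(1+e₀)·log₁₀(σ'_f/σ'_0) = 0.23×6.4/(1+0.61)×log₁₀(59.415/36.287)
    = 0.91429 × 0.21415 = 0.1958 m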